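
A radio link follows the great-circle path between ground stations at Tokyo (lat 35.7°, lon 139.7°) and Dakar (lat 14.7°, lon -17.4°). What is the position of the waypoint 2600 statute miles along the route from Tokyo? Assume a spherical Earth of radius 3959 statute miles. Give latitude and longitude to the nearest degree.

≈ lat 64°, lon 99°

Convert each endpoint to a unit vector on the sphere (x = cos φ cos λ, y = cos φ sin λ, z = sin φ).
The central angle between the endpoints is δ = arccos(p₁·p₂) ≈ 2.184 rad (125.1°). The total great-circle distance is δ·R ≈ 2.184 × 3959 ≈ 8647 mi, so the target fraction is f = 2600/8647 ≈ 0.301.
Interpolate at f ≈ 0.301 with slerp weights a = sin((1−f)δ)/sin δ ≈ 1.222, b = sin(fδ)/sin δ ≈ 0.747.
p = a·p₁ + b·p₂ ≈ (-0.068, 0.426, 0.902); φ = arcsin(p_z) ≈ 64.47°, λ = atan2(p_y, p_x) ≈ 99.02°.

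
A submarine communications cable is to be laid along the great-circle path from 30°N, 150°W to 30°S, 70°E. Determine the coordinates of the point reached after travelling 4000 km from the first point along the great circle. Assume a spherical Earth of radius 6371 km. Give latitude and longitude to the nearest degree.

≈ 18°N, 173°E

Write both endpoints as unit vectors p₁, p₂ with components (cos φ cos λ, cos φ sin λ, sin φ).
The central angle between the endpoints is δ = arccos(p₁·p₂) ≈ 2.540 rad (145.5°). The total great-circle distance is δ·R ≈ 2.540 × 6371 ≈ 16183 km, so the target fraction is f = 4000/16183 ≈ 0.247.
Interpolate at f ≈ 0.247 with slerp weights a = sin((1−f)δ)/sin δ ≈ 1.665, b = sin(fδ)/sin δ ≈ 1.038.
p = a·p₁ + b·p₂ ≈ (-0.941, 0.124, 0.314); φ = arcsin(p_z) ≈ 18.27°, λ = atan2(p_y, p_x) ≈ 172.51°.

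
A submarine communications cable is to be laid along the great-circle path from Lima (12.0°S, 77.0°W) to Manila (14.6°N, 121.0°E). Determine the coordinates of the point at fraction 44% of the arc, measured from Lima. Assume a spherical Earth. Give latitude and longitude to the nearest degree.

Convert each endpoint to a unit vector on the sphere (x = cos φ cos λ, y = cos φ sin λ, z = sin φ).
The central angle between the endpoints is δ = arccos(p₁·p₂) ≈ 2.833 rad (162.3°).
Interpolate at f = 0.44 with slerp weights a = sin((1−f)δ)/sin δ ≈ 3.288, b = sin(fδ)/sin δ ≈ 3.117.
p = a·p₁ + b·p₂ ≈ (-0.830, -0.548, 0.102); φ = arcsin(p_z) ≈ 5.86°, λ = atan2(p_y, p_x) ≈ -146.55°.

≈ (6°N, 147°W)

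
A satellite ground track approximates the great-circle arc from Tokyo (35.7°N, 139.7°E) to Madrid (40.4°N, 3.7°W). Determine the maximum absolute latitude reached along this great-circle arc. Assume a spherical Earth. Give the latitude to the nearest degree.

The great circle lies in the plane with unit normal n̂ = (p₁ × p₂)/|p₁ × p₂|.
Here n̂_z ≈ -0.371; the vertex latitude is φ_max = arccos|n̂_z| ≈ 68.2°.
Check via Clairaut: cos φ_max = |cos φ₁| · sin C = cos(35.7°)·sin(27.2°) ≈ 0.371, again giving ≈ 68.2°.

≈ 68°N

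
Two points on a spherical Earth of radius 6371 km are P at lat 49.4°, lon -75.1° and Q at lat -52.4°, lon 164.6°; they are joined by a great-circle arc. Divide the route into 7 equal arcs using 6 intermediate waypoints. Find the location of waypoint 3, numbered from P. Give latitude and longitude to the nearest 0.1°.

From cos δ = sin φ₁ sin φ₂ + cos φ₁ cos φ₂ cos Δλ, the central angle is δ ≈ 2.501 rad (143.3°).
Interpolate at f = 3/7 with slerp weights a = sin((1−f)δ)/sin δ ≈ 1.657, b = sin(fδ)/sin δ ≈ 1.470.
p = a·p₁ + b·p₂ ≈ (-0.587, -0.804, 0.094); φ = arcsin(p_z) ≈ 5.37°, λ = atan2(p_y, p_x) ≈ -126.15°.

≈ lat 5.4°, lon -126.1°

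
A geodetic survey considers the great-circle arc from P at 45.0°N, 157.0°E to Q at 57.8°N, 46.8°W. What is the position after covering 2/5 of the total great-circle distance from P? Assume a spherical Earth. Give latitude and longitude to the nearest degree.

Write both endpoints as unit vectors p₁, p₂ with components (cos φ cos λ, cos φ sin λ, sin φ).
The central angle between the endpoints is δ = arccos(p₁·p₂) ≈ 1.314 rad (75.3°).
Interpolate at f = 2/5 with slerp weights a = sin((1−f)δ)/sin δ ≈ 0.733, b = sin(fδ)/sin δ ≈ 0.519.
p = a·p₁ + b·p₂ ≈ (-0.288, 0.001, 0.958); φ = arcsin(p_z) ≈ 73.26°, λ = atan2(p_y, p_x) ≈ 179.78°.

≈ 73°N, 180°E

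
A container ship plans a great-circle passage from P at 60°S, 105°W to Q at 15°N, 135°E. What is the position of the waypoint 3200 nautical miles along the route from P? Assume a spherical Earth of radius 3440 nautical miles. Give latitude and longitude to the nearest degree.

Write both endpoints as unit vectors p₁, p₂ with components (cos φ cos λ, cos φ sin λ, sin φ).
The central angle between the endpoints is δ = arccos(p₁·p₂) ≈ 2.055 rad (117.8°). The total great-circle distance is δ·R ≈ 2.055 × 3440 ≈ 7070 nmi, so the target fraction is f = 3200/7070 ≈ 0.453.
Interpolate at f ≈ 0.453 with slerp weights a = sin((1−f)δ)/sin δ ≈ 1.019, b = sin(fδ)/sin δ ≈ 0.906.
p = a·p₁ + b·p₂ ≈ (-0.751, 0.126, -0.648); φ = arcsin(p_z) ≈ -40.42°, λ = atan2(p_y, p_x) ≈ 170.44°.

≈ 40°S, 170°E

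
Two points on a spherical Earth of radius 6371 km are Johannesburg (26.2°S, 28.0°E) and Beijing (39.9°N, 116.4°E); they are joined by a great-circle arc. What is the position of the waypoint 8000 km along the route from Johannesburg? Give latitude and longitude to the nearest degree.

Write both endpoints as unit vectors p₁, p₂ with components (cos φ cos λ, cos φ sin λ, sin φ).
The central angle between the endpoints is δ = arccos(p₁·p₂) ≈ 1.838 rad (105.3°). The total great-circle distance is δ·R ≈ 1.838 × 6371 ≈ 11710 km, so the target fraction is f = 8000/11710 ≈ 0.683.
Interpolate at f ≈ 0.683 with slerp weights a = sin((1−f)δ)/sin δ ≈ 0.570, b = sin(fδ)/sin δ ≈ 0.986.
p = a·p₁ + b·p₂ ≈ (0.115, 0.918, 0.381); φ = arcsin(p_z) ≈ 22.37°, λ = atan2(p_y, p_x) ≈ 82.83°.

≈ 22°N, 83°E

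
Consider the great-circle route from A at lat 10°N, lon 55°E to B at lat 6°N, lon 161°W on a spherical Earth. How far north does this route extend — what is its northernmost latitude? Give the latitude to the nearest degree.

The great circle lies in the plane with unit normal n̂ = (p₁ × p₂)/|p₁ × p₂|.
Here n̂_z ≈ +0.910; the vertex latitude is φ_max = arccos|n̂_z| ≈ 24.6°.
Check via Clairaut: cos φ_max = |cos φ₁| · sin C = cos(10.0°)·sin(67.5°) ≈ 0.910, again giving ≈ 24.6°.

≈ 25°N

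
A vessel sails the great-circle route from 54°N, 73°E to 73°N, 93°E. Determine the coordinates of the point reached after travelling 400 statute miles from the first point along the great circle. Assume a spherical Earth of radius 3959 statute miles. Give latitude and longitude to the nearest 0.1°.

≈ 59.5°N, 76.2°E

Convert each endpoint to a unit vector on the sphere (x = cos φ cos λ, y = cos φ sin λ, z = sin φ).
The central angle between the endpoints is δ = arccos(p₁·p₂) ≈ 0.362 rad (20.7°). The total great-circle distance is δ·R ≈ 0.362 × 3959 ≈ 1434 mi, so the target fraction is f = 400/1434 ≈ 0.279.
Interpolate at f ≈ 0.279 with slerp weights a = sin((1−f)δ)/sin δ ≈ 0.729, b = sin(fδ)/sin δ ≈ 0.285.
p = a·p₁ + b·p₂ ≈ (0.121, 0.493, 0.862); φ = arcsin(p_z) ≈ 59.52°, λ = atan2(p_y, p_x) ≈ 76.22°.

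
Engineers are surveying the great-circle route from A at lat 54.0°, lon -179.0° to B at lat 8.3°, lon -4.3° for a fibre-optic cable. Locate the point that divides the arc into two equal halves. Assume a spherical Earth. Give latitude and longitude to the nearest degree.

Convert each endpoint to a unit vector on the sphere (x = cos φ cos λ, y = cos φ sin λ, z = sin φ).
The central angle between the endpoints is δ = arccos(p₁·p₂) ≈ 2.051 rad (117.5°).
Interpolate at f = 1/2 with slerp weights a = sin((1−f)δ)/sin δ ≈ 0.964, b = sin(fδ)/sin δ ≈ 0.964.
p = a·p₁ + b·p₂ ≈ (0.385, -0.081, 0.919); φ = arcsin(p_z) ≈ 66.84°, λ = atan2(p_y, p_x) ≈ -11.95°.

≈ lat 67°, lon -12°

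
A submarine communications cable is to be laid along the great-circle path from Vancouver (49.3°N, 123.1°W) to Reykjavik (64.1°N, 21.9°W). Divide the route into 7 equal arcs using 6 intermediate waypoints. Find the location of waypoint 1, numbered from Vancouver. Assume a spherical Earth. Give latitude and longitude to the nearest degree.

From cos δ = sin φ₁ sin φ₂ + cos φ₁ cos φ₂ cos Δλ, the central angle is δ ≈ 0.894 rad (51.2°).
Interpolate at f = 1/7 with slerp weights a = sin((1−f)δ)/sin δ ≈ 0.889, b = sin(fδ)/sin δ ≈ 0.163.
p = a·p₁ + b·p₂ ≈ (-0.251, -0.513, 0.821); φ = arcsin(p_z) ≈ 55.22°, λ = atan2(p_y, p_x) ≈ -116.05°.

≈ 55°N, 116°W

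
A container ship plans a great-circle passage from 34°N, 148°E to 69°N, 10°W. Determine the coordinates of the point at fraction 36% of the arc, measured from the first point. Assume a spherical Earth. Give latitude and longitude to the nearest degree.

≈ 61°N, 141°E

Convert each endpoint to a unit vector on the sphere (x = cos φ cos λ, y = cos φ sin λ, z = sin φ).
The central angle between the endpoints is δ = arccos(p₁·p₂) ≈ 1.322 rad (75.7°).
Interpolate at f = 0.36 with slerp weights a = sin((1−f)δ)/sin δ ≈ 0.772, b = sin(fδ)/sin δ ≈ 0.473.
p = a·p₁ + b·p₂ ≈ (-0.376, 0.310, 0.873); φ = arcsin(p_z) ≈ 60.83°, λ = atan2(p_y, p_x) ≈ 140.52°.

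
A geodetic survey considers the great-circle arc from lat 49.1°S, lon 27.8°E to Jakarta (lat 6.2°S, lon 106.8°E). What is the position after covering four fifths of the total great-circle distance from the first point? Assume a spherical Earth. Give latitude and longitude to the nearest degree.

From cos δ = sin φ₁ sin φ₂ + cos φ₁ cos φ₂ cos Δλ, the central angle is δ ≈ 1.363 rad (78.1°).
Interpolate at f = 4/5 with slerp weights a = sin((1−f)δ)/sin δ ≈ 0.275, b = sin(fδ)/sin δ ≈ 0.906.
p = a·p₁ + b·p₂ ≈ (-0.101, 0.947, -0.306); φ = arcsin(p_z) ≈ -17.81°, λ = atan2(p_y, p_x) ≈ 96.09°.

≈ lat 18°S, lon 96°E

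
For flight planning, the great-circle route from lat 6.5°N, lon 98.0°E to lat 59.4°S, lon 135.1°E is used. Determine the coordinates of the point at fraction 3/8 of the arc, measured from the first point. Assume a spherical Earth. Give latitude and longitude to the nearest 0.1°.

≈ lat 19.1°S, lon 106.9°E

Write both endpoints as unit vectors p₁, p₂ with components (cos φ cos λ, cos φ sin λ, sin φ).
The central angle between the endpoints is δ = arccos(p₁·p₂) ≈ 1.260 rad (72.2°).
Interpolate at f = 3/8 with slerp weights a = sin((1−f)δ)/sin δ ≈ 0.744, b = sin(fδ)/sin δ ≈ 0.478.
p = a·p₁ + b·p₂ ≈ (-0.275, 0.904, -0.327); φ = arcsin(p_z) ≈ -19.10°, λ = atan2(p_y, p_x) ≈ 106.94°.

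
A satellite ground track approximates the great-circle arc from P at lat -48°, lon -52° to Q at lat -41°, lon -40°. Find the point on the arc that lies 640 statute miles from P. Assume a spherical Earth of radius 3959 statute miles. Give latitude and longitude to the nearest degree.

≈ lat -42°, lon -42°

Convert each endpoint to a unit vector on the sphere (x = cos φ cos λ, y = cos φ sin λ, z = sin φ).
The central angle between the endpoints is δ = arccos(p₁·p₂) ≈ 0.193 rad (11.0°). The total great-circle distance is δ·R ≈ 0.193 × 3959 ≈ 762 mi, so the target fraction is f = 640/762 ≈ 0.839.
Interpolate at f ≈ 0.839 with slerp weights a = sin((1−f)δ)/sin δ ≈ 0.162, b = sin(fδ)/sin δ ≈ 0.841.
p = a·p₁ + b·p₂ ≈ (0.553, -0.493, -0.672); φ = arcsin(p_z) ≈ -42.20°, λ = atan2(p_y, p_x) ≈ -41.74°.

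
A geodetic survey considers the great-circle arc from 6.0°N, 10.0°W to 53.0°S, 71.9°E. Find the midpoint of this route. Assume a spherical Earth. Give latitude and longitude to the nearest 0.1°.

≈ 29.4°S, 18.9°E

The haversine formula gives a central angle δ ≈ 1.570 rad (90.0°) between the endpoints.
Interpolate at f = 1/2 with slerp weights a = sin((1−f)δ)/sin δ ≈ 0.707, b = sin(fδ)/sin δ ≈ 0.707.
p = a·p₁ + b·p₂ ≈ (0.824, 0.282, -0.491); φ = arcsin(p_z) ≈ -29.38°, λ = atan2(p_y, p_x) ≈ 18.90°.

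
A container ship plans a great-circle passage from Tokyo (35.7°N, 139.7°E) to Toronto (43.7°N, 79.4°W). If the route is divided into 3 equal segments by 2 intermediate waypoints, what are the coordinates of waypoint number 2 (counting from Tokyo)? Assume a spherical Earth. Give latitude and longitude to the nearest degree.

Convert each endpoint to a unit vector on the sphere (x = cos φ cos λ, y = cos φ sin λ, z = sin φ).
The central angle between the endpoints is δ = arccos(p₁·p₂) ≈ 1.623 rad (93.0°).
Interpolate at f = 2/3 with slerp weights a = sin((1−f)δ)/sin δ ≈ 0.516, b = sin(fδ)/sin δ ≈ 0.884.
p = a·p₁ + b·p₂ ≈ (-0.202, -0.357, 0.912); φ = arcsin(p_z) ≈ 65.76°, λ = atan2(p_y, p_x) ≈ -119.46°.

≈ 66°N, 119°W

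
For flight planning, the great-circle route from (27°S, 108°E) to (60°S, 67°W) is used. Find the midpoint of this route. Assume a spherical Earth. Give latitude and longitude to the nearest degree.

≈ (73°S, 102°E)

Convert each endpoint to a unit vector on the sphere (x = cos φ cos λ, y = cos φ sin λ, z = sin φ).
The central angle between the endpoints is δ = arccos(p₁·p₂) ≈ 1.621 rad (92.9°).
Interpolate at f = 1/2 with slerp weights a = sin((1−f)δ)/sin δ ≈ 0.726, b = sin(fδ)/sin δ ≈ 0.726.
p = a·p₁ + b·p₂ ≈ (-0.058, 0.281, -0.958); φ = arcsin(p_z) ≈ -73.33°, λ = atan2(p_y, p_x) ≈ 101.67°.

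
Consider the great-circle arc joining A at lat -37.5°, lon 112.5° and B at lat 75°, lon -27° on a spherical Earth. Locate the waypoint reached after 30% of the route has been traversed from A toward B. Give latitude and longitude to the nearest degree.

Write both endpoints as unit vectors p₁, p₂ with components (cos φ cos λ, cos φ sin λ, sin φ).
The central angle between the endpoints is δ = arccos(p₁·p₂) ≈ 2.410 rad (138.1°).
Interpolate at f = 0.30 with slerp weights a = sin((1−f)δ)/sin δ ≈ 1.487, b = sin(fδ)/sin δ ≈ 0.990.
p = a·p₁ + b·p₂ ≈ (-0.223, 0.973, 0.052); φ = arcsin(p_z) ≈ 2.96°, λ = atan2(p_y, p_x) ≈ 102.90°.

≈ lat 3°, lon 103°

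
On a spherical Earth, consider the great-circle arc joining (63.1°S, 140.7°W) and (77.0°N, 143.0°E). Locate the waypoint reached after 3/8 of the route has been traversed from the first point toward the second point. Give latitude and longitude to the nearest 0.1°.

From cos δ = sin φ₁ sin φ₂ + cos φ₁ cos φ₂ cos Δλ, the central angle is δ ≈ 2.577 rad (147.7°).
Interpolate at f = 3/8 with slerp weights a = sin((1−f)δ)/sin δ ≈ 1.868, b = sin(fδ)/sin δ ≈ 1.538.
p = a·p₁ + b·p₂ ≈ (-0.930, -0.327, -0.167); φ = arcsin(p_z) ≈ -9.61°, λ = atan2(p_y, p_x) ≈ -160.63°.

≈ (9.6°S, 160.6°W)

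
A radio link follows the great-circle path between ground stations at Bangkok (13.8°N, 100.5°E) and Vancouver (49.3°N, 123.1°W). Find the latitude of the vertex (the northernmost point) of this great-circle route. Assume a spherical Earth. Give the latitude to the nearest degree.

≈ 63°N

The great circle lies in the plane with unit normal n̂ = (p₁ × p₂)/|p₁ × p₂|.
Here n̂_z ≈ +0.455; the vertex latitude is φ_max = arccos|n̂_z| ≈ 63.0°.
Check via Clairaut: cos φ_max = |cos φ₁| · sin C = cos(13.8°)·sin(27.9°) ≈ 0.455, again giving ≈ 63.0°.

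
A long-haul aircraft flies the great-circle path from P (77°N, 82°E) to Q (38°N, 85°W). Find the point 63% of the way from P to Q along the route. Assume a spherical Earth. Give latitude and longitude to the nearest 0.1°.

≈ (61.9°N, 82.2°W)

Write both endpoints as unit vectors p₁, p₂ with components (cos φ cos λ, cos φ sin λ, sin φ).
The central angle between the endpoints is δ = arccos(p₁·p₂) ≈ 1.129 rad (64.7°).
Interpolate at f = 0.63 with slerp weights a = sin((1−f)δ)/sin δ ≈ 0.449, b = sin(fδ)/sin δ ≈ 0.722.
p = a·p₁ + b·p₂ ≈ (0.064, -0.467, 0.882); φ = arcsin(p_z) ≈ 61.88°, λ = atan2(p_y, p_x) ≈ -82.24°.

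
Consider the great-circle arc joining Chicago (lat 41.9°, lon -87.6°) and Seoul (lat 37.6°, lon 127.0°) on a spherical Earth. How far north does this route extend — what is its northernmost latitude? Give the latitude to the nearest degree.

≈ 70°

The great circle lies in the plane with unit normal n̂ = (p₁ × p₂)/|p₁ × p₂|.
Here n̂_z ≈ -0.336; the vertex latitude is φ_max = arccos|n̂_z| ≈ 70.4°.
Check via Clairaut: cos φ_max = |cos φ₁| · sin C = cos(41.9°)·sin(26.8°) ≈ 0.336, again giving ≈ 70.4°.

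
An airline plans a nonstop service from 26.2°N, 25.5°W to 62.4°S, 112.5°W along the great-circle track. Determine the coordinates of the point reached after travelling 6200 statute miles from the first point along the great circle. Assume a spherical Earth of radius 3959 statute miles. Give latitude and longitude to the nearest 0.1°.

From cos δ = sin φ₁ sin φ₂ + cos φ₁ cos φ₂ cos Δλ, the central angle is δ ≈ 1.949 rad (111.7°). The total great-circle distance is δ·R ≈ 1.949 × 3959 ≈ 7717 mi, so the target fraction is f = 6200/7717 ≈ 0.803.
Interpolate at f ≈ 0.803 with slerp weights a = sin((1−f)δ)/sin δ ≈ 0.402, b = sin(fδ)/sin δ ≈ 1.076.
p = a·p₁ + b·p₂ ≈ (0.135, -0.616, -0.776); φ = arcsin(p_z) ≈ -50.90°, λ = atan2(p_y, p_x) ≈ -77.63°.

≈ 50.9°S, 77.6°W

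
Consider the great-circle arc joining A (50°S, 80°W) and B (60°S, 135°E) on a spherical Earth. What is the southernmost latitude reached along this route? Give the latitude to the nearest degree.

The great circle lies in the plane with unit normal n̂ = (p₁ × p₂)/|p₁ × p₂|.
Here n̂_z ≈ -0.201; the vertex latitude is φ_max = arccos|n̂_z| ≈ 78.4°.
Check via Clairaut: cos φ_max = |cos φ₁| · sin C = cos(50.0°)·sin(161.8°) ≈ 0.201, again giving ≈ 78.4°.

≈ 78°S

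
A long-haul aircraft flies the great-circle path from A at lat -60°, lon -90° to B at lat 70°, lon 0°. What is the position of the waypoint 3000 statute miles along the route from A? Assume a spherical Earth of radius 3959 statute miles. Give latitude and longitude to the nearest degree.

≈ lat -21°, lon -64°

Convert each endpoint to a unit vector on the sphere (x = cos φ cos λ, y = cos φ sin λ, z = sin φ).
The central angle between the endpoints is δ = arccos(p₁·p₂) ≈ 2.521 rad (144.5°). The total great-circle distance is δ·R ≈ 2.521 × 3959 ≈ 9982 mi, so the target fraction is f = 3000/9982 ≈ 0.301.
Interpolate at f ≈ 0.301 with slerp weights a = sin((1−f)δ)/sin δ ≈ 1.689, b = sin(fδ)/sin δ ≈ 1.183.
p = a·p₁ + b·p₂ ≈ (0.404, -0.844, -0.351); φ = arcsin(p_z) ≈ -20.56°, λ = atan2(p_y, p_x) ≈ -64.40°.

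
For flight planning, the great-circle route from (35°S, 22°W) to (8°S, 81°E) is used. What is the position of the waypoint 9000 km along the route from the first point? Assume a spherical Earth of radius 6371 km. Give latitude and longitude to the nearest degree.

≈ (17°S, 69°E)

Convert each endpoint to a unit vector on the sphere (x = cos φ cos λ, y = cos φ sin λ, z = sin φ).
The central angle between the endpoints is δ = arccos(p₁·p₂) ≈ 1.674 rad (95.9°). The total great-circle distance is δ·R ≈ 1.674 × 6371 ≈ 10663 km, so the target fraction is f = 9000/10663 ≈ 0.844.
Interpolate at f ≈ 0.844 with slerp weights a = sin((1−f)δ)/sin δ ≈ 0.259, b = sin(fδ)/sin δ ≈ 0.993.
p = a·p₁ + b·p₂ ≈ (0.351, 0.891, -0.287); φ = arcsin(p_z) ≈ -16.68°, λ = atan2(p_y, p_x) ≈ 68.52°.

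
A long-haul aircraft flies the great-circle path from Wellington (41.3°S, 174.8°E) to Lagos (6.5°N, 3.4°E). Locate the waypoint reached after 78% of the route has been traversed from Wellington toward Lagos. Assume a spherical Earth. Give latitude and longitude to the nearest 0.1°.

≈ 24.6°S, 9.8°E

Write both endpoints as unit vectors p₁, p₂ with components (cos φ cos λ, cos φ sin λ, sin φ).
The central angle between the endpoints is δ = arccos(p₁·p₂) ≈ 2.520 rad (144.4°).
Interpolate at f = 0.78 with slerp weights a = sin((1−f)δ)/sin δ ≈ 0.903, b = sin(fδ)/sin δ ≈ 1.585.
p = a·p₁ + b·p₂ ≈ (0.896, 0.155, -0.417); φ = arcsin(p_z) ≈ -24.64°, λ = atan2(p_y, p_x) ≈ 9.81°.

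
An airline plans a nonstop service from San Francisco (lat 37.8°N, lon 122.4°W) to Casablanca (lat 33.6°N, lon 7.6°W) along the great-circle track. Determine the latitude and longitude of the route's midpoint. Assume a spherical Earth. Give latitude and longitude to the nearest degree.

≈ lat 53°N, lon 63°W

The haversine formula gives a central angle δ ≈ 1.508 rad (86.4°) between the endpoints.
Interpolate at f = 1/2 with slerp weights a = sin((1−f)δ)/sin δ ≈ 0.686, b = sin(fδ)/sin δ ≈ 0.686.
p = a·p₁ + b·p₂ ≈ (0.276, -0.533, 0.800); φ = arcsin(p_z) ≈ 53.11°, λ = atan2(p_y, p_x) ≈ -62.64°.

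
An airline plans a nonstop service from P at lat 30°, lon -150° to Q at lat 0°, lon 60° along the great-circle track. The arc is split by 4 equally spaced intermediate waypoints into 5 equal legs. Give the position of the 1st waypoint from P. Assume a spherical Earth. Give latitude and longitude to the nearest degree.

≈ lat 45°, lon 180°

Write both endpoints as unit vectors p₁, p₂ with components (cos φ cos λ, cos φ sin λ, sin φ).
The central angle between the endpoints is δ = arccos(p₁·p₂) ≈ 2.419 rad (138.6°).
Interpolate at f = 1/5 with slerp weights a = sin((1−f)δ)/sin δ ≈ 1.413, b = sin(fδ)/sin δ ≈ 0.703.
p = a·p₁ + b·p₂ ≈ (-0.708, -0.003, 0.706); φ = arcsin(p_z) ≈ 44.94°, λ = atan2(p_y, p_x) ≈ -179.78°.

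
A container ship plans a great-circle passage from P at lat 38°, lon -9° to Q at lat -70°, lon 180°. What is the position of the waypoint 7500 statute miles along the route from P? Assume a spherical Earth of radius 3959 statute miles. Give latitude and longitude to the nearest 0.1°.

Convert each endpoint to a unit vector on the sphere (x = cos φ cos λ, y = cos φ sin λ, z = sin φ).
The central angle between the endpoints is δ = arccos(p₁·p₂) ≈ 2.577 rad (147.6°). The total great-circle distance is δ·R ≈ 2.577 × 3959 ≈ 10202 mi, so the target fraction is f = 7500/10202 ≈ 0.735.
Interpolate at f ≈ 0.735 with slerp weights a = sin((1−f)δ)/sin δ ≈ 1.178, b = sin(fδ)/sin δ ≈ 1.771.
p = a·p₁ + b·p₂ ≈ (0.311, -0.145, -0.939); φ = arcsin(p_z) ≈ -69.91°, λ = atan2(p_y, p_x) ≈ -25.02°.

≈ lat -69.9°, lon -25.0°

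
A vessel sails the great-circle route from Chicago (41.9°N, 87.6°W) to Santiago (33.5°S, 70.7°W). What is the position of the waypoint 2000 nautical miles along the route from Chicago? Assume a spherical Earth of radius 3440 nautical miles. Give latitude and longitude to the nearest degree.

≈ 9°N, 80°W

Convert each endpoint to a unit vector on the sphere (x = cos φ cos λ, y = cos φ sin λ, z = sin φ).
The central angle between the endpoints is δ = arccos(p₁·p₂) ≈ 1.344 rad (77.0°). The total great-circle distance is δ·R ≈ 1.344 × 3440 ≈ 4622 nmi, so the target fraction is f = 2000/4622 ≈ 0.433.
Interpolate at f ≈ 0.433 with slerp weights a = sin((1−f)δ)/sin δ ≈ 0.709, b = sin(fδ)/sin δ ≈ 0.564.
p = a·p₁ + b·p₂ ≈ (0.177, -0.971, 0.162); φ = arcsin(p_z) ≈ 9.33°, λ = atan2(p_y, p_x) ≈ -79.64°.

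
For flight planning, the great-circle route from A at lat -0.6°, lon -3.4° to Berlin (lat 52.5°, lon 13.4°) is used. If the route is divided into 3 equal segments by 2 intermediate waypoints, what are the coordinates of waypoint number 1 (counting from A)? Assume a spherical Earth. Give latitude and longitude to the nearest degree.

The haversine formula gives a central angle δ ≈ 0.959 rad (54.9°) between the endpoints.
Interpolate at f = 1/3 with slerp weights a = sin((1−f)δ)/sin δ ≈ 0.729, b = sin(fδ)/sin δ ≈ 0.384.
p = a·p₁ + b·p₂ ≈ (0.955, 0.011, 0.297); φ = arcsin(p_z) ≈ 17.27°, λ = atan2(p_y, p_x) ≈ 0.66°.

≈ lat 17°, lon 1°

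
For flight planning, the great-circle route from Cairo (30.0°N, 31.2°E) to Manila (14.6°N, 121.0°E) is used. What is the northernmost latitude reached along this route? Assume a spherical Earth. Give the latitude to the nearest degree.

The great circle lies in the plane with unit normal n̂ = (p₁ × p₂)/|p₁ × p₂|.
Here n̂_z ≈ +0.845; the vertex latitude is φ_max = arccos|n̂_z| ≈ 32.3°.

≈ 32°N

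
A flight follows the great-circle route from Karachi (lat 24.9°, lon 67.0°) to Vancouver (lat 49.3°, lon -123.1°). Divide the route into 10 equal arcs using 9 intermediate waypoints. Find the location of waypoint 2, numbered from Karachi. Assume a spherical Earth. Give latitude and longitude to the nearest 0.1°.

The haversine formula gives a central angle δ ≈ 1.837 rad (105.3°) between the endpoints.
Interpolate at f = 2/10 with slerp weights a = sin((1−f)δ)/sin δ ≈ 1.031, b = sin(fδ)/sin δ ≈ 0.372.
p = a·p₁ + b·p₂ ≈ (0.233, 0.658, 0.716); φ = arcsin(p_z) ≈ 45.76°, λ = atan2(p_y, p_x) ≈ 70.50°.

≈ lat 45.8°, lon 70.5°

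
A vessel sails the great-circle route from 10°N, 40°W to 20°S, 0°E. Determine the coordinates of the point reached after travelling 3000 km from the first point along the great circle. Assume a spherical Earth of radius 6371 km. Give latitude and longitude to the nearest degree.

Write both endpoints as unit vectors p₁, p₂ with components (cos φ cos λ, cos φ sin λ, sin φ).
The central angle between the endpoints is δ = arccos(p₁·p₂) ≈ 0.864 rad (49.5°). The total great-circle distance is δ·R ≈ 0.864 × 6371 ≈ 5504 km, so the target fraction is f = 3000/5504 ≈ 0.545.
Interpolate at f ≈ 0.545 with slerp weights a = sin((1−f)δ)/sin δ ≈ 0.504, b = sin(fδ)/sin δ ≈ 0.597.
p = a·p₁ + b·p₂ ≈ (0.941, -0.319, -0.117); φ = arcsin(p_z) ≈ -6.70°, λ = atan2(p_y, p_x) ≈ -18.72°.

≈ 7°S, 19°W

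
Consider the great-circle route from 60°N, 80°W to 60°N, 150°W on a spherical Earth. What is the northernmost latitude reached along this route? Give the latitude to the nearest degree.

≈ 65°N

The great circle lies in the plane with unit normal n̂ = (p₁ × p₂)/|p₁ × p₂|.
Here n̂_z ≈ -0.428; the vertex latitude is φ_max = arccos|n̂_z| ≈ 64.7°.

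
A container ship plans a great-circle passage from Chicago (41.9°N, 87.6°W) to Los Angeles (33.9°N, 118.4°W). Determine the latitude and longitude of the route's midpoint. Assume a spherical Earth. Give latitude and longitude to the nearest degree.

≈ 39°N, 104°W

Convert each endpoint to a unit vector on the sphere (x = cos φ cos λ, y = cos φ sin λ, z = sin φ).
The central angle between the endpoints is δ = arccos(p₁·p₂) ≈ 0.444 rad (25.4°).
Interpolate at f = 1/2 with slerp weights a = sin((1−f)δ)/sin δ ≈ 0.513, b = sin(fδ)/sin δ ≈ 0.513.
p = a·p₁ + b·p₂ ≈ (-0.186, -0.755, 0.628); φ = arcsin(p_z) ≈ 38.92°, λ = atan2(p_y, p_x) ≈ -103.86°.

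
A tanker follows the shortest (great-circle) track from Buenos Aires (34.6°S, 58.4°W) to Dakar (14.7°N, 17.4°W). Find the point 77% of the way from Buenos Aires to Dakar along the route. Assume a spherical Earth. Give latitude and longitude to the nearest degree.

≈ (3°N, 26°W)

Convert each endpoint to a unit vector on the sphere (x = cos φ cos λ, y = cos φ sin λ, z = sin φ).
The central angle between the endpoints is δ = arccos(p₁·p₂) ≈ 1.096 rad (62.8°).
Interpolate at f = 0.77 with slerp weights a = sin((1−f)δ)/sin δ ≈ 0.280, b = sin(fδ)/sin δ ≈ 0.840.
p = a·p₁ + b·p₂ ≈ (0.897, -0.440, 0.054); φ = arcsin(p_z) ≈ 3.09°, λ = atan2(p_y, p_x) ≈ -26.12°.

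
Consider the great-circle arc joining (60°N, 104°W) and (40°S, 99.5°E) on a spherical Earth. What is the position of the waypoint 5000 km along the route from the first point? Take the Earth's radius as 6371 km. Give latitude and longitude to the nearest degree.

From cos δ = sin φ₁ sin φ₂ + cos φ₁ cos φ₂ cos Δλ, the central angle is δ ≈ 2.709 rad (155.2°). The total great-circle distance is δ·R ≈ 2.709 × 6371 ≈ 17260 km, so the target fraction is f = 5000/17260 ≈ 0.290.
Interpolate at f ≈ 0.290 with slerp weights a = sin((1−f)δ)/sin δ ≈ 2.238, b = sin(fδ)/sin δ ≈ 1.686.
p = a·p₁ + b·p₂ ≈ (-0.484, 0.188, 0.855); φ = arcsin(p_z) ≈ 58.72°, λ = atan2(p_y, p_x) ≈ 158.77°.

≈ (59°N, 159°E)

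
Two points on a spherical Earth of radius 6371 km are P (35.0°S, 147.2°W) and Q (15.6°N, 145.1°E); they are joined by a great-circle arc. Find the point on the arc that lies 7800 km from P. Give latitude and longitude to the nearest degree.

≈ (8°N, 154°E)

Write both endpoints as unit vectors p₁, p₂ with components (cos φ cos λ, cos φ sin λ, sin φ).
The central angle between the endpoints is δ = arccos(p₁·p₂) ≈ 1.425 rad (81.7°). The total great-circle distance is δ·R ≈ 1.425 × 6371 ≈ 9080 km, so the target fraction is f = 7800/9080 ≈ 0.859.
Interpolate at f ≈ 0.859 with slerp weights a = sin((1−f)δ)/sin δ ≈ 0.202, b = sin(fδ)/sin δ ≈ 0.951.
p = a·p₁ + b·p₂ ≈ (-0.890, 0.434, 0.140); φ = arcsin(p_z) ≈ 8.05°, λ = atan2(p_y, p_x) ≈ 153.98°.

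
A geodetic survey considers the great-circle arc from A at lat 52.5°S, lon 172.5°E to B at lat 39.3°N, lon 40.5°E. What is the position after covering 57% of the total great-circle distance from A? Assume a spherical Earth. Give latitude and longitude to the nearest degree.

The haversine formula gives a central angle δ ≈ 2.528 rad (144.9°) between the endpoints.
Interpolate at f = 0.57 with slerp weights a = sin((1−f)δ)/sin δ ≈ 1.538, b = sin(fδ)/sin δ ≈ 1.723.
p = a·p₁ + b·p₂ ≈ (0.085, 0.988, -0.129); φ = arcsin(p_z) ≈ -7.42°, λ = atan2(p_y, p_x) ≈ 85.06°.

≈ lat 7°S, lon 85°E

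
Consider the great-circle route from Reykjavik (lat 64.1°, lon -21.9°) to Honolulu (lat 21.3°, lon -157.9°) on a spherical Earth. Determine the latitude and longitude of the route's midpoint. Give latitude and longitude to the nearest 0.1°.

Write both endpoints as unit vectors p₁, p₂ with components (cos φ cos λ, cos φ sin λ, sin φ).
The central angle between the endpoints is δ = arccos(p₁·p₂) ≈ 1.537 rad (88.1°).
Interpolate at f = 1/2 with slerp weights a = sin((1−f)δ)/sin δ ≈ 0.695, b = sin(fδ)/sin δ ≈ 0.695.
p = a·p₁ + b·p₂ ≈ (-0.318, -0.357, 0.878); φ = arcsin(p_z) ≈ 61.42°, λ = atan2(p_y, p_x) ≈ -131.73°.

≈ lat 61.4°, lon -131.7°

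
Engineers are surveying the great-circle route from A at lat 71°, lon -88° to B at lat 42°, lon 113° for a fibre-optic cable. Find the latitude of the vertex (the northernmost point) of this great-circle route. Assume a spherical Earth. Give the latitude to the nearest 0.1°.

The great circle lies in the plane with unit normal n̂ = (p₁ × p₂)/|p₁ × p₂|.
Here n̂_z ≈ -0.095; the vertex latitude is φ_max = arccos|n̂_z| ≈ 84.6°.
Check via Clairaut: cos φ_max = |cos φ₁| · sin C = cos(71.0°)·sin(16.9°) ≈ 0.095, again giving ≈ 84.6°.

≈ 84.6°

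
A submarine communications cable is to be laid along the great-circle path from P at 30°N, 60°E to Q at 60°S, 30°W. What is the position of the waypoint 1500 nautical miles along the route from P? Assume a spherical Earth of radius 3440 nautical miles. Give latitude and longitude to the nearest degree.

From cos δ = sin φ₁ sin φ₂ + cos φ₁ cos φ₂ cos Δλ, the central angle is δ ≈ 2.019 rad (115.7°). The total great-circle distance is δ·R ≈ 2.019 × 3440 ≈ 6944 nmi, so the target fraction is f = 1500/6944 ≈ 0.216.
Interpolate at f ≈ 0.216 with slerp weights a = sin((1−f)δ)/sin δ ≈ 1.109, b = sin(fδ)/sin δ ≈ 0.469.
p = a·p₁ + b·p₂ ≈ (0.683, 0.715, 0.149); φ = arcsin(p_z) ≈ 8.56°, λ = atan2(p_y, p_x) ≈ 46.30°.

≈ 9°N, 46°E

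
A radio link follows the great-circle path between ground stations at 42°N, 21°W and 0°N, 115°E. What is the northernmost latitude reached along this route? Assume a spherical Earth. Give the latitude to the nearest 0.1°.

The great circle lies in the plane with unit normal n̂ = (p₁ × p₂)/|p₁ × p₂|.
Here n̂_z ≈ +0.611; the vertex latitude is φ_max = arccos|n̂_z| ≈ 52.3°.
Check via Clairaut: cos φ_max = |cos φ₁| · sin C = cos(42.0°)·sin(55.3°) ≈ 0.611, again giving ≈ 52.3°.

≈ 52.3°N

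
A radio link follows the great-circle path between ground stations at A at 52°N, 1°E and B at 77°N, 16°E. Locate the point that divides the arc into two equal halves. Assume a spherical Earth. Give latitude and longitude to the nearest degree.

Convert each endpoint to a unit vector on the sphere (x = cos φ cos λ, y = cos φ sin λ, z = sin φ).
The central angle between the endpoints is δ = arccos(p₁·p₂) ≈ 0.447 rad (25.6°).
Interpolate at f = 1/2 with slerp weights a = sin((1−f)δ)/sin δ ≈ 0.513, b = sin(fδ)/sin δ ≈ 0.513.
p = a·p₁ + b·p₂ ≈ (0.427, 0.037, 0.904); φ = arcsin(p_z) ≈ 64.65°, λ = atan2(p_y, p_x) ≈ 5.00°.

≈ 65°N, 5°E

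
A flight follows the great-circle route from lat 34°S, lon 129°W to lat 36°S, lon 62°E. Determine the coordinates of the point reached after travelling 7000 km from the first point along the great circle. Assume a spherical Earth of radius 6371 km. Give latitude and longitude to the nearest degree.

Convert each endpoint to a unit vector on the sphere (x = cos φ cos λ, y = cos φ sin λ, z = sin φ).
The central angle between the endpoints is δ = arccos(p₁·p₂) ≈ 1.907 rad (109.3°). The total great-circle distance is δ·R ≈ 1.907 × 6371 ≈ 12148 km, so the target fraction is f = 7000/12148 ≈ 0.576.
Interpolate at f ≈ 0.576 with slerp weights a = sin((1−f)δ)/sin δ ≈ 0.766, b = sin(fδ)/sin δ ≈ 0.943.
p = a·p₁ + b·p₂ ≈ (-0.041, 0.181, -0.983); φ = arcsin(p_z) ≈ -79.33°, λ = atan2(p_y, p_x) ≈ 102.86°.

≈ lat 79°S, lon 103°E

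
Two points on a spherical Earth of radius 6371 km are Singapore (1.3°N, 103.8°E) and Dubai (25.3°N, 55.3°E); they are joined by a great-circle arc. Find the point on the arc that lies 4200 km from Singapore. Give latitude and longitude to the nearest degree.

≈ 20°N, 70°E

Write both endpoints as unit vectors p₁, p₂ with components (cos φ cos λ, cos φ sin λ, sin φ).
The central angle between the endpoints is δ = arccos(p₁·p₂) ≈ 0.916 rad (52.5°). The total great-circle distance is δ·R ≈ 0.916 × 6371 ≈ 5839 km, so the target fraction is f = 4200/5839 ≈ 0.719.
Interpolate at f ≈ 0.719 with slerp weights a = sin((1−f)δ)/sin δ ≈ 0.321, b = sin(fδ)/sin δ ≈ 0.772.
p = a·p₁ + b·p₂ ≈ (0.321, 0.885, 0.337); φ = arcsin(p_z) ≈ 19.70°, λ = atan2(p_y, p_x) ≈ 70.08°.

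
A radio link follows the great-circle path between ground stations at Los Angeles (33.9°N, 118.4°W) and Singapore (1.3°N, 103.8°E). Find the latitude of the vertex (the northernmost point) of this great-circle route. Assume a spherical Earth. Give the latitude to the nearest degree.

The great circle lies in the plane with unit normal n̂ = (p₁ × p₂)/|p₁ × p₂|.
Here n̂_z ≈ -0.698; the vertex latitude is φ_max = arccos|n̂_z| ≈ 45.7°.

≈ 46°N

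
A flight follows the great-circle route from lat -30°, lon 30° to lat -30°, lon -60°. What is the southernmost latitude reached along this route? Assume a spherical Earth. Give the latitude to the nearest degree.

≈ -39°

The great circle lies in the plane with unit normal n̂ = (p₁ × p₂)/|p₁ × p₂|.
Here n̂_z ≈ -0.775; the vertex latitude is φ_max = arccos|n̂_z| ≈ 39.2°.
Check via Clairaut: cos φ_max = |cos φ₁| · sin C = cos(30.0°)·sin(116.6°) ≈ 0.775, again giving ≈ 39.2°.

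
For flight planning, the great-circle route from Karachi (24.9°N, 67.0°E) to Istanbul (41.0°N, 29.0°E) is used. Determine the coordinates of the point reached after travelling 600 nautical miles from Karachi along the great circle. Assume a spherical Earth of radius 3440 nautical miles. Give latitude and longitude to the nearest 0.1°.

≈ 30.6°N, 57.7°E

Write both endpoints as unit vectors p₁, p₂ with components (cos φ cos λ, cos φ sin λ, sin φ).
The central angle between the endpoints is δ = arccos(p₁·p₂) ≈ 0.617 rad (35.3°). The total great-circle distance is δ·R ≈ 0.617 × 3440 ≈ 2122 nmi, so the target fraction is f = 600/2122 ≈ 0.283.
Interpolate at f ≈ 0.283 with slerp weights a = sin((1−f)δ)/sin δ ≈ 0.740, b = sin(fδ)/sin δ ≈ 0.300.
p = a·p₁ + b·p₂ ≈ (0.460, 0.728, 0.508); φ = arcsin(p_z) ≈ 30.56°, λ = atan2(p_y, p_x) ≈ 57.69°.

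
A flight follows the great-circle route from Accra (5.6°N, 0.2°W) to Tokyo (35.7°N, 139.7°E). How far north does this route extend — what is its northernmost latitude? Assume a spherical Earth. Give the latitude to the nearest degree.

The great circle lies in the plane with unit normal n̂ = (p₁ × p₂)/|p₁ × p₂|.
Here n̂_z ≈ +0.629; the vertex latitude is φ_max = arccos|n̂_z| ≈ 51.0°.

≈ 51°N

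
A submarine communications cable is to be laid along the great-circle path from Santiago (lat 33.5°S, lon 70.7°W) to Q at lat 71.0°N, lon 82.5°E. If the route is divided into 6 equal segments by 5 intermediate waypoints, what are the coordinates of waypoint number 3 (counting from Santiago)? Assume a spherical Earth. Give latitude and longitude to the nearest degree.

≈ lat 35°N, lon 56°W

Write both endpoints as unit vectors p₁, p₂ with components (cos φ cos λ, cos φ sin λ, sin φ).
The central angle between the endpoints is δ = arccos(p₁·p₂) ≈ 2.441 rad (139.8°).
Interpolate at f = 3/6 with slerp weights a = sin((1−f)δ)/sin δ ≈ 1.456, b = sin(fδ)/sin δ ≈ 1.456.
p = a·p₁ + b·p₂ ≈ (0.463, -0.676, 0.573); φ = arcsin(p_z) ≈ 34.97°, λ = atan2(p_y, p_x) ≈ -55.58°.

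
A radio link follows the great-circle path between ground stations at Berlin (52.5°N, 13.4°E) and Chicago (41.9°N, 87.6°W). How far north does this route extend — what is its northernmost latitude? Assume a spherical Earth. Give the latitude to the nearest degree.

≈ 60°N

The great circle lies in the plane with unit normal n̂ = (p₁ × p₂)/|p₁ × p₂|.
Here n̂_z ≈ -0.496; the vertex latitude is φ_max = arccos|n̂_z| ≈ 60.2°.
Check via Clairaut: cos φ_max = |cos φ₁| · sin C = cos(52.5°)·sin(54.6°) ≈ 0.496, again giving ≈ 60.2°.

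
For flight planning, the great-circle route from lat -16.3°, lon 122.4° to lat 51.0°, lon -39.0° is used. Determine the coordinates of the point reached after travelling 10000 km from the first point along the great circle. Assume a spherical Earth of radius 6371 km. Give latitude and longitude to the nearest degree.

≈ lat 65°, lon 71°

From cos δ = sin φ₁ sin φ₂ + cos φ₁ cos φ₂ cos Δλ, the central angle is δ ≈ 2.483 rad (142.2°). The total great-circle distance is δ·R ≈ 2.483 × 6371 ≈ 15816 km, so the target fraction is f = 10000/15816 ≈ 0.632.
Interpolate at f ≈ 0.632 with slerp weights a = sin((1−f)δ)/sin δ ≈ 1.292, b = sin(fδ)/sin δ ≈ 1.633.
p = a·p₁ + b·p₂ ≈ (0.134, 0.400, 0.906); φ = arcsin(p_z) ≈ 65.02°, λ = atan2(p_y, p_x) ≈ 71.49°.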